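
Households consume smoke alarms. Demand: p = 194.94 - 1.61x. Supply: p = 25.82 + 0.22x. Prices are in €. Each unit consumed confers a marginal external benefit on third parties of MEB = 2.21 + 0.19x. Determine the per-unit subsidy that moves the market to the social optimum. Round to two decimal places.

Social marginal benefit = demand + MEB = 197.15 - 1.42x.
Set SMB = MC: 197.15 - 1.42x = 25.82 + 0.22x → x* = 104.4695.
The Pigouvian subsidy equals MEB at x*: 2.21 + 0.19×104.4695 = 22.0592.

subsidy = €22.06 per unit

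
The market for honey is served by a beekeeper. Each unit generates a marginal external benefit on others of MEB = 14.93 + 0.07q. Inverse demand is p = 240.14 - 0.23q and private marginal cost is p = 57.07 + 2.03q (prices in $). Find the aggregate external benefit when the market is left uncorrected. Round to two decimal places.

Market equilibrium (private): 57.07 + 2.03q = 240.14 - 0.23q → q_m = 81.0044.
Total external benefit = ∫₀^{q_m} (14.93 + 0.07q) dq = 14.93×81.0044 + ½×0.07×81.0044² = 1439.0556.

$1439.06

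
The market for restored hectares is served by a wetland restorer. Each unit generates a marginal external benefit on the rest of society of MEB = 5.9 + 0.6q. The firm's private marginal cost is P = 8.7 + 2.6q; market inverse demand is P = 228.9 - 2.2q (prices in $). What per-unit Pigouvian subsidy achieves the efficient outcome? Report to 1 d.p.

Social marginal cost = private MC − MEB = 2.8 + 2.0q.
Set SMC = demand: 2.8 + 2.0q = 228.9 - 2.2q → q* = 53.8333.
The Pigouvian subsidy equals MEB at q*: 5.9 + 0.6×53.8333 = 38.2000.

subsidy = $38.2 per unit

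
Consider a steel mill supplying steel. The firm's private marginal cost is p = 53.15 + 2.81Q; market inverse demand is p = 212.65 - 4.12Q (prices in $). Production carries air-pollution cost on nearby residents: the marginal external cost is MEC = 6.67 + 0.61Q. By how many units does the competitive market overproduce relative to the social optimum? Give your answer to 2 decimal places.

2.75 units

Market equilibrium (private): 53.15 + 2.81Q = 212.65 - 4.12Q → Q_m = 23.0159.
Social marginal cost = private MC + MEC = 59.82 + 3.42Q.
Set SMC = demand: 59.82 + 3.42Q = 212.65 - 4.12Q → Q* = 20.2692.
Gap = |23.0159 − 20.2692| = 2.7467.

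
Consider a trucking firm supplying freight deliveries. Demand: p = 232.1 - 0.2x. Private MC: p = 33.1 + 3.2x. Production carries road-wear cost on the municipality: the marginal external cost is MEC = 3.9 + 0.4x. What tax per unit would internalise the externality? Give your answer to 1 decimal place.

Social marginal cost = private MC + MEC = 37.0 + 3.6x.
Set SMC = demand: 37.0 + 3.6x = 232.1 - 0.2x → x* = 51.3421.
The Pigouvian tax equals MEC at x*: 3.9 + 0.4×51.3421 = 24.4368.

tax = 24.4 per unit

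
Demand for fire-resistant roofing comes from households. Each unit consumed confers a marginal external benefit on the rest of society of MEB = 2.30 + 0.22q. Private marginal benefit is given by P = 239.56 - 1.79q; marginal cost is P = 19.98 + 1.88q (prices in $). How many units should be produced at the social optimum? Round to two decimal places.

Social marginal benefit = demand + MEB = 241.86 - 1.57q.
Set SMB = MC: 241.86 - 1.57q = 19.98 + 1.88q → q* = 64.3130.

q* = 64.31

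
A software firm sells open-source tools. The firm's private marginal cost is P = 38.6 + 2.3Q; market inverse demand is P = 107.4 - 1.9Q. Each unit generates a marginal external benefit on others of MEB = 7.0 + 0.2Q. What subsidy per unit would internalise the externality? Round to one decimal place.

subsidy = 10.8 per unit

Social marginal cost = private MC − MEB = 31.6 + 2.1Q.
Set SMC = demand: 31.6 + 2.1Q = 107.4 - 1.9Q → Q* = 18.9500.
The Pigouvian subsidy equals MEB at Q*: 7.0 + 0.2×18.9500 = 10.7900.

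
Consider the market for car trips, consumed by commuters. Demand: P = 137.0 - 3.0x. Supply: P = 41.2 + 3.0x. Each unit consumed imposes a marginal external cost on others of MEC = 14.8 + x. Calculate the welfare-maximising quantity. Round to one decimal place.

x* = 11.6

Social marginal benefit = demand − MEC = 122.2 - 4.0x.
Set SMB = MC: 122.2 - 4.0x = 41.2 + 3.0x → x* = 11.5714.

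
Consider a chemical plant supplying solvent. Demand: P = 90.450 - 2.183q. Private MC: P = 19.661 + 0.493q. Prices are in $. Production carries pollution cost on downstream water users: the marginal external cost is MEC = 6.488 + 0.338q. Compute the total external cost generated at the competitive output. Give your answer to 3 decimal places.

Market equilibrium (private): 19.661 + 0.493q = 90.450 - 2.183q → q_m = 26.4533.
Total external cost = ∫₀^{q_m} (6.488 + 0.338q) dq = 6.488×26.4533 + ½×0.338×26.4533² = 289.8913.

$289.891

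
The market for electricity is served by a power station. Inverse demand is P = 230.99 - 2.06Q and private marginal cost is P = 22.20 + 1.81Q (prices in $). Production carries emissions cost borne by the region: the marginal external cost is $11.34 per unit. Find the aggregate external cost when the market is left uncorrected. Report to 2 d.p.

Market equilibrium (private): 22.20 + 1.81Q = 230.99 - 2.06Q → Q_m = 53.9509.
Total external cost = MEC × Q_m = 11.34 × 53.9509 = 611.8032.

$611.80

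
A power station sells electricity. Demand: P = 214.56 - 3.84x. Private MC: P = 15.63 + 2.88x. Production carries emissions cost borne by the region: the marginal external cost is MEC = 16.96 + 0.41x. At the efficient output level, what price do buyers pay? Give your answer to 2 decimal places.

Social marginal cost = private MC + MEC = 32.59 + 3.29x.
Set SMC = demand: 32.59 + 3.29x = 214.56 - 3.84x → x* = 25.5217.
Consumer price on the demand curve at x*: 214.56 − 3.84×25.5217 = 116.5567.

P = 116.56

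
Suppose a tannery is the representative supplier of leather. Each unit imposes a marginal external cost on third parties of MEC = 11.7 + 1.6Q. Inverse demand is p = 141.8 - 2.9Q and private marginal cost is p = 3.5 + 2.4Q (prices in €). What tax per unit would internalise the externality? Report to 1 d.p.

tax = €41.1 per unit

Social marginal cost = private MC + MEC = 15.2 + 4.0Q.
Set SMC = demand: 15.2 + 4.0Q = 141.8 - 2.9Q → Q* = 18.3478.
The Pigouvian tax equals MEC at Q*: 11.7 + 1.6×18.3478 = 41.0565.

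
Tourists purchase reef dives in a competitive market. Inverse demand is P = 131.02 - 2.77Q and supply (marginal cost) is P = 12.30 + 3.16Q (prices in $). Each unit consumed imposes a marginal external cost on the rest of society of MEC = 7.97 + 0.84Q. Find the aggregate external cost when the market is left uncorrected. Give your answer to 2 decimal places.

Market equilibrium (private): 12.30 + 3.16Q = 131.02 - 2.77Q → Q_m = 20.0202.
Total external cost = ∫₀^{Q_m} (7.97 + 0.84Q) dQ = 7.97×20.0202 + ½×0.84×20.0202² = 327.9005.

$327.90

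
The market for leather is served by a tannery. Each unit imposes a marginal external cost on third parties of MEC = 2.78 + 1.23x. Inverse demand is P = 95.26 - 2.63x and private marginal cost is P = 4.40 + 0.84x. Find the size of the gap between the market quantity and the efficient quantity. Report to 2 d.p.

Market equilibrium (private): 4.40 + 0.84x = 95.26 - 2.63x → x_m = 26.1844.
Social marginal cost = private MC + MEC = 7.18 + 2.07x.
Set SMC = demand: 7.18 + 2.07x = 95.26 - 2.63x → x* = 18.7404.
Gap = |26.1844 − 18.7404| = 7.4440.

7.44 units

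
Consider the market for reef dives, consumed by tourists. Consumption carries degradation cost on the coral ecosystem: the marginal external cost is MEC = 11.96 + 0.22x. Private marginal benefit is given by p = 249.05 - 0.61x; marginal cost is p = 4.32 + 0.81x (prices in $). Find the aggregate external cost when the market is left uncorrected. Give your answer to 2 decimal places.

Market equilibrium (private): 4.32 + 0.81x = 249.05 - 0.61x → x_m = 172.3451.
Total external cost = ∫₀^{x_m} (11.96 + 0.22x) dx = 11.96×172.3451 + ½×0.22×172.3451² = 5328.5591.

$5328.56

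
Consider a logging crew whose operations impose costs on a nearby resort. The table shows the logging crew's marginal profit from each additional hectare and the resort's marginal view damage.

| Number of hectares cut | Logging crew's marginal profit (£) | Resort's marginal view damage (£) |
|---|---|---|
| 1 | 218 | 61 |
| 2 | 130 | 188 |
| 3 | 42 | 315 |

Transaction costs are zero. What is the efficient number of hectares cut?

1

Bargaining reaches the level where marginal profit last exceeds marginal view damage.
That holds through level 1 (218 ≥ 61) but not at 2 (130 < 188).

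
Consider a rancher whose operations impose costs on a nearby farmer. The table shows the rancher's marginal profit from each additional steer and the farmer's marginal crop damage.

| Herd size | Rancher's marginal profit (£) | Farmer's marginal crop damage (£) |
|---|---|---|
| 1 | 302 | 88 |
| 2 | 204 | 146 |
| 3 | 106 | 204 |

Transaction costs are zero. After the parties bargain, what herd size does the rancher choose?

2

Bargaining reaches the level where marginal profit last exceeds marginal crop damage.
That holds through level 2 (204 ≥ 146) but not at 3 (106 < 204).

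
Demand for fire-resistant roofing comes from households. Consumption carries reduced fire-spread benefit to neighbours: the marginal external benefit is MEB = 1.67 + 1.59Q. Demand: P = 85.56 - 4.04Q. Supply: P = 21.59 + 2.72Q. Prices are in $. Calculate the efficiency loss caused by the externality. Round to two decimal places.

Market equilibrium (private): 21.59 + 2.72Q = 85.56 - 4.04Q → Q_m = 9.4630.
Social marginal benefit = demand + MEB = 87.23 - 2.45Q.
Set SMB = MC: 87.23 - 2.45Q = 21.59 + 2.72Q → Q* = 12.6963.
Between Q* and Q_m the wedge SMB − MC runs linearly from 0 to MEB(Q_m), so the loss is a triangle.
DWL = ½ × 3.2333 × 16.7162 = 27.0242.

DWL = $27.02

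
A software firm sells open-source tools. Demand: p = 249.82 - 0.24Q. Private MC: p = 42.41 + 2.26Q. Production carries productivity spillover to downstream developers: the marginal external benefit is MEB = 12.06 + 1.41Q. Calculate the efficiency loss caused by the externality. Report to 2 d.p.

Market equilibrium (private): 42.41 + 2.26Q = 249.82 - 0.24Q → Q_m = 82.9640.
Social marginal cost = private MC − MEB = 30.35 + 0.85Q.
Set SMC = demand: 30.35 + 0.85Q = 249.82 - 0.24Q → Q* = 201.3486.
Between Q* and Q_m the wedge demand − SMC runs linearly from 0 to MEB(Q_m), so the loss is a triangle.
DWL = ½ × 118.3846 × 129.0392 = 7638.1270.

DWL = 7638.13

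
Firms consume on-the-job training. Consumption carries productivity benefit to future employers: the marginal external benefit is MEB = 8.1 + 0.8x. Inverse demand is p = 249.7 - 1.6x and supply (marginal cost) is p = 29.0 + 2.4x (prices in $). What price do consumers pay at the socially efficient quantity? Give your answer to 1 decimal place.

P = $135.3

Social marginal benefit = demand + MEB = 257.8 - 0.8x.
Set SMB = MC: 257.8 - 0.8x = 29.0 + 2.4x → x* = 71.5000.
Consumer price on the demand curve at x*: 249.7 − 1.6×71.5000 = 135.3000.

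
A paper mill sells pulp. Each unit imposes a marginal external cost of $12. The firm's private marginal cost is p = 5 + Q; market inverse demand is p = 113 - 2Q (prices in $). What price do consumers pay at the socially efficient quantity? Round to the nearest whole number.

P = $49

Social marginal cost = private MC + MEC = 17 + Q.
Set SMC = demand: 17 + Q = 113 - 2Q → Q* = 32.0000.
Consumer price on the demand curve at Q*: 113 − 2×32.0000 = 49.0000.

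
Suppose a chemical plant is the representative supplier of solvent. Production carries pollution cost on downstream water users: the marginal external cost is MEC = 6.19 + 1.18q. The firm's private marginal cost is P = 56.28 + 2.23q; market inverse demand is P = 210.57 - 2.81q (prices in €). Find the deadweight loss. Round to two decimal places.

DWL = €143.93

Market equilibrium (private): 56.28 + 2.23q = 210.57 - 2.81q → q_m = 30.6131.
Social marginal cost = private MC + MEC = 62.47 + 3.41q.
Set SMC = demand: 62.47 + 3.41q = 210.57 - 2.81q → q* = 23.8103.
The welfare-loss triangle has base |q_m − q*| and height MEC(q_m) (the vertical gap between SMC and demand is zero at q* and MEC at q_m).
DWL = ½ × 6.8028 × 42.3135 = 143.9251.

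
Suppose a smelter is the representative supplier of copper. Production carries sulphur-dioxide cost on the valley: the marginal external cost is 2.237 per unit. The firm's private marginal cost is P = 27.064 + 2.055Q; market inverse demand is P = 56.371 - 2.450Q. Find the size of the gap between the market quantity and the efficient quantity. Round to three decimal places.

Market equilibrium (private): 27.064 + 2.055Q = 56.371 - 2.450Q → Q_m = 6.5054.
Social marginal cost = private MC + MEC = 29.301 + 2.055Q.
Set SMC = demand: 29.301 + 2.055Q = 56.371 - 2.450Q → Q* = 6.0089.
Gap = |6.5054 − 6.0089| = 0.4965.

0.497 units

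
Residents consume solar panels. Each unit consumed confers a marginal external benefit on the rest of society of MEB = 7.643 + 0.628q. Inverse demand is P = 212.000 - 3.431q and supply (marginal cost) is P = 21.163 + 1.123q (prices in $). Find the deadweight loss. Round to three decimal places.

DWL = $146.874

Market equilibrium (private): 21.163 + 1.123q = 212.000 - 3.431q → q_m = 41.9054.
Social marginal benefit = demand + MEB = 219.643 - 2.803q.
Set SMB = MC: 219.643 - 2.803q = 21.163 + 1.123q → q* = 50.5553.
The welfare-loss triangle has base |q_m − q*| and height MEB(q_m) (the vertical gap between SMB and MC is zero at q* and MEB at q_m).
DWL = ½ × 8.6499 × 33.9596 = 146.8736.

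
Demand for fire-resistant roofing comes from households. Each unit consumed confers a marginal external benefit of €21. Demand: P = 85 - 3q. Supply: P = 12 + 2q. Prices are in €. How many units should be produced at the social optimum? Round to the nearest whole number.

q* = 19

Social marginal benefit = demand + MEB = 106 - 3q.
Set SMB = MC: 106 - 3q = 12 + 2q → q* = 18.8000.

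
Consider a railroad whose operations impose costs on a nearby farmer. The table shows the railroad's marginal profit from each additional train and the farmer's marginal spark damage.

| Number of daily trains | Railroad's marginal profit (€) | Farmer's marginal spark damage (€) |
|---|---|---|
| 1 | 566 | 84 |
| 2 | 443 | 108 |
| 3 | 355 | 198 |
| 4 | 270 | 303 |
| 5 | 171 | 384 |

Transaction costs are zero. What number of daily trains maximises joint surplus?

3

Bargaining reaches the level where marginal profit last exceeds marginal spark damage.
That holds through level 3 (355 ≥ 198) but not at 4 (270 < 303).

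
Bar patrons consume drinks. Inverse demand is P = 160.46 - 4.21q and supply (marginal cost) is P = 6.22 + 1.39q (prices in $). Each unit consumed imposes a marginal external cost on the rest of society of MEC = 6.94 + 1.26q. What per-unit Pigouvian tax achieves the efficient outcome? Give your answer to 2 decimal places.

tax = $34.00 per unit

Social marginal benefit = demand − MEC = 153.52 - 5.47q.
Set SMB = MC: 153.52 - 5.47q = 6.22 + 1.39q → q* = 21.4723.
The Pigouvian tax equals MEC at q*: 6.94 + 1.26×21.4723 = 33.9951.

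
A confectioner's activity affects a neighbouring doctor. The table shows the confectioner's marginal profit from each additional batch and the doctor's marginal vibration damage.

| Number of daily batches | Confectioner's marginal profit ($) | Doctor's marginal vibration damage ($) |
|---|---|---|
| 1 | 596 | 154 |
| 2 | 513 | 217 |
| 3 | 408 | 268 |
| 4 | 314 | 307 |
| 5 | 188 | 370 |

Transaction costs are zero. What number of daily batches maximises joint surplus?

Bargaining reaches the level where marginal profit last exceeds marginal vibration damage.
That holds through level 4 (314 ≥ 307) but not at 5 (188 < 370).

4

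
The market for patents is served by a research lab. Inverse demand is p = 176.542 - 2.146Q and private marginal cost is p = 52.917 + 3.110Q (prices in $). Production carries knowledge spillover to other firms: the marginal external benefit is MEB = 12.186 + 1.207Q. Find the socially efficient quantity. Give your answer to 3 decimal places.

Q* = 33.542

Social marginal cost = private MC − MEB = 40.731 + 1.903Q.
Set SMC = demand: 40.731 + 1.903Q = 176.542 - 2.146Q → Q* = 33.5419.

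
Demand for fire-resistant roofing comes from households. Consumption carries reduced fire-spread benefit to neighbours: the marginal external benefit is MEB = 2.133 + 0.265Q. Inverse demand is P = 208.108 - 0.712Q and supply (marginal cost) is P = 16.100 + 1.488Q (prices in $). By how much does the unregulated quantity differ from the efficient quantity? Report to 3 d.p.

13.055 units

Market equilibrium (private): 16.100 + 1.488Q = 208.108 - 0.712Q → Q_m = 87.2764.
Social marginal benefit = demand + MEB = 210.241 - 0.447Q.
Set SMB = MC: 210.241 - 0.447Q = 16.100 + 1.488Q → Q* = 100.3313.
Gap = |87.2764 − 100.3313| = 13.0549.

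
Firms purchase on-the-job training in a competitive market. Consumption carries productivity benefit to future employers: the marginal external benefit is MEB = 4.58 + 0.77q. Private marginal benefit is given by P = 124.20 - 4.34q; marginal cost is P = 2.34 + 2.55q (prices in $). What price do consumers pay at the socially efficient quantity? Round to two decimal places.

Social marginal benefit = demand + MEB = 128.78 - 3.57q.
Set SMB = MC: 128.78 - 3.57q = 2.34 + 2.55q → q* = 20.6601.
Consumer price on the demand curve at q*: 124.20 − 4.34×20.6601 = 34.5352.

P = $34.54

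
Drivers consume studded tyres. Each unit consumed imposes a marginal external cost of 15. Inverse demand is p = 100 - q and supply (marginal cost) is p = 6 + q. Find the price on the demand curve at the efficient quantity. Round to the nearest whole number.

Social marginal benefit = demand − MEC = 85 - q.
Set SMB = MC: 85 - q = 6 + q → q* = 39.5000.
Consumer price on the demand curve at q*: 100 − 1×39.5000 = 60.5000.

P = 61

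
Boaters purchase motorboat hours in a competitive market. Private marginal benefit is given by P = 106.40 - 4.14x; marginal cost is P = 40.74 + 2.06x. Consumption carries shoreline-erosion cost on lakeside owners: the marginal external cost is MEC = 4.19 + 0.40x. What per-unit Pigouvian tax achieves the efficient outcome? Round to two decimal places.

Social marginal benefit = demand − MEC = 102.21 - 4.54x.
Set SMB = MC: 102.21 - 4.54x = 40.74 + 2.06x → x* = 9.3136.
The Pigouvian tax equals MEC at x*: 4.19 + 0.40×9.3136 = 7.9154.

tax = 7.92 per unit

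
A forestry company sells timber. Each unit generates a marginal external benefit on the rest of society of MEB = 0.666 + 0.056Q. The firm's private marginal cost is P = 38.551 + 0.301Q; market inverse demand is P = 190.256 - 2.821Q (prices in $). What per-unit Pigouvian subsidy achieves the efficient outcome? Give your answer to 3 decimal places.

Social marginal cost = private MC − MEB = 37.885 + 0.245Q.
Set SMC = demand: 37.885 + 0.245Q = 190.256 - 2.821Q → Q* = 49.6970.
The Pigouvian subsidy equals MEB at Q*: 0.666 + 0.056×49.6970 = 3.4490.

subsidy = $3.449 per unit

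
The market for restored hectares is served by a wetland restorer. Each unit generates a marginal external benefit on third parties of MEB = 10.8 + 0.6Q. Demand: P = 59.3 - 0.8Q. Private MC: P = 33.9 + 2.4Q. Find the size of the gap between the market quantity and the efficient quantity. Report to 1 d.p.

6.0 units

Market equilibrium (private): 33.9 + 2.4Q = 59.3 - 0.8Q → Q_m = 7.9375.
Social marginal cost = private MC − MEB = 23.1 + 1.8Q.
Set SMC = demand: 23.1 + 1.8Q = 59.3 - 0.8Q → Q* = 13.9231.
Gap = |7.9375 − 13.9231| = 5.9856.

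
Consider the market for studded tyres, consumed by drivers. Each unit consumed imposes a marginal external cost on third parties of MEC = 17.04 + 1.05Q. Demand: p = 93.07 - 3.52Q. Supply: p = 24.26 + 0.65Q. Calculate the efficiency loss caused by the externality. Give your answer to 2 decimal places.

DWL = 113.13

Market equilibrium (private): 24.26 + 0.65Q = 93.07 - 3.52Q → Q_m = 16.5012.
Social marginal benefit = demand − MEC = 76.03 - 4.57Q.
Set SMB = MC: 76.03 - 4.57Q = 24.26 + 0.65Q → Q* = 9.9176.
Between Q* and Q_m the wedge MC − SMB runs linearly from 0 to MEC(Q_m), so the loss is a triangle.
DWL = ½ × 6.5836 × 34.3663 = 113.1270.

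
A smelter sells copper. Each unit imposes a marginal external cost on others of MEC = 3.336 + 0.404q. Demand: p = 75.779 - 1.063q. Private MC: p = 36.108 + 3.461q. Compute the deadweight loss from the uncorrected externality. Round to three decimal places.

DWL = 4.801

Market equilibrium (private): 36.108 + 3.461q = 75.779 - 1.063q → q_m = 8.7690.
Social marginal cost = private MC + MEC = 39.444 + 3.865q.
Set SMC = demand: 39.444 + 3.865q = 75.779 - 1.063q → q* = 7.3732.
Height of the DWL triangle at q_m is SMC(q_m) − demand(q_m) = MEC(q_m) = 6.8787.
DWL = ½ × 1.3958 × 6.8787 = 4.8006.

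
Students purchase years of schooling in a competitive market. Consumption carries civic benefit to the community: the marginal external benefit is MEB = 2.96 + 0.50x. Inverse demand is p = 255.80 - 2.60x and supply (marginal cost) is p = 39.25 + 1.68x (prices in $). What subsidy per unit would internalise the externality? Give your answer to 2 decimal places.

Social marginal benefit = demand + MEB = 258.76 - 2.10x.
Set SMB = MC: 258.76 - 2.10x = 39.25 + 1.68x → x* = 58.0714.
The Pigouvian subsidy equals MEB at x*: 2.96 + 0.50×58.0714 = 31.9957.

subsidy = $32.00 per unit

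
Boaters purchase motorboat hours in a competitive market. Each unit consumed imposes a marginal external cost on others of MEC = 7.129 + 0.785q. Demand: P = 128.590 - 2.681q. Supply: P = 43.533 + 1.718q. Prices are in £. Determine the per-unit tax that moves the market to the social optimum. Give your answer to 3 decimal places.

tax = £18.929 per unit

Social marginal benefit = demand − MEC = 121.461 - 3.466q.
Set SMB = MC: 121.461 - 3.466q = 43.533 + 1.718q → q* = 15.0324.
The Pigouvian tax equals MEC at q*: 7.129 + 0.785×15.0324 = 18.9294.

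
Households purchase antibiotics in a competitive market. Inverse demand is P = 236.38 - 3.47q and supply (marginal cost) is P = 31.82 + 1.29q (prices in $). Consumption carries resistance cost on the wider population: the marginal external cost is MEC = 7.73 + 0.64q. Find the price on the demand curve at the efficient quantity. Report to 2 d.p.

P = $109.90

Social marginal benefit = demand − MEC = 228.65 - 4.11q.
Set SMB = MC: 228.65 - 4.11q = 31.82 + 1.29q → q* = 36.4500.
Consumer price on the demand curve at q*: 236.38 − 3.47×36.4500 = 109.8985.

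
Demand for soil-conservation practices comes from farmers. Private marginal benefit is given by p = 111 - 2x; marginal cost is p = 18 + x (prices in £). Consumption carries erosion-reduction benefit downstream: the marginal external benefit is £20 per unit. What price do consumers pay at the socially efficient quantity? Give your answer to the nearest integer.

Social marginal benefit = demand + MEB = 131 - 2x.
Set SMB = MC: 131 - 2x = 18 + x → x* = 37.6667.
Consumer price on the demand curve at x*: 111 − 2×37.6667 = 35.6666.

P = £36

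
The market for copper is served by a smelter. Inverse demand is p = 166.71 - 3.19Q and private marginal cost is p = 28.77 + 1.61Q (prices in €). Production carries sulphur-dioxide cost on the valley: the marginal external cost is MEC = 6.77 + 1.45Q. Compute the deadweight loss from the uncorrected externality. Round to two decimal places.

Market equilibrium (private): 28.77 + 1.61Q = 166.71 - 3.19Q → Q_m = 28.7375.
Social marginal cost = private MC + MEC = 35.54 + 3.06Q.
Set SMC = demand: 35.54 + 3.06Q = 166.71 - 3.19Q → Q* = 20.9872.
The welfare-loss triangle has base |Q_m − Q*| and height MEC(Q_m) (the vertical gap between SMC and demand is zero at Q* and MEC at Q_m).
DWL = ½ × 7.7503 × 48.4394 = 187.7099.

DWL = €187.71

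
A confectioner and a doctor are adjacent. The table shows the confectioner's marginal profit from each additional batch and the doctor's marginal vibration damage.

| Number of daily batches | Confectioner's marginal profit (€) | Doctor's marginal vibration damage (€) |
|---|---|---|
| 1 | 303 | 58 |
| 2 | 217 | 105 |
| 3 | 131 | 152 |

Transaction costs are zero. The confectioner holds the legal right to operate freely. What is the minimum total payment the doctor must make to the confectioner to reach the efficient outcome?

€131

Left alone the confectioner would choose level 3 (marginal profit stays positive).
Efficient level: k* = 2 (marginal profit ≥ marginal vibration damage through 2).
The doctor must at least cover the confectioner's forgone profit from cutting 3→2: 131 = 131.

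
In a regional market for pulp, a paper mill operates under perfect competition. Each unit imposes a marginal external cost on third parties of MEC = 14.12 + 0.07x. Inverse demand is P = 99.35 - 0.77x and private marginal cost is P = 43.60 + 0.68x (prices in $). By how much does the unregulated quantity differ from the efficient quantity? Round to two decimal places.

Market equilibrium (private): 43.60 + 0.68x = 99.35 - 0.77x → x_m = 38.4483.
Social marginal cost = private MC + MEC = 57.72 + 0.75x.
Set SMC = demand: 57.72 + 0.75x = 99.35 - 0.77x → x* = 27.3882.
Gap = |38.4483 − 27.3882| = 11.0601.

11.06 units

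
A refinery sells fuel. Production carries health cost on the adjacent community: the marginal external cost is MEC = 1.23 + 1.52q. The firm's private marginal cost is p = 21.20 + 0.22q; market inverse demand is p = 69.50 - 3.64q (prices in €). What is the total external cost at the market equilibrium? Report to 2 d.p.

€134.39

Market equilibrium (private): 21.20 + 0.22q = 69.50 - 3.64q → q_m = 12.5130.
Total external cost = ∫₀^{q_m} (1.23 + 1.52q) dq = 1.23×12.5130 + ½×1.52×12.5130² = 134.3881.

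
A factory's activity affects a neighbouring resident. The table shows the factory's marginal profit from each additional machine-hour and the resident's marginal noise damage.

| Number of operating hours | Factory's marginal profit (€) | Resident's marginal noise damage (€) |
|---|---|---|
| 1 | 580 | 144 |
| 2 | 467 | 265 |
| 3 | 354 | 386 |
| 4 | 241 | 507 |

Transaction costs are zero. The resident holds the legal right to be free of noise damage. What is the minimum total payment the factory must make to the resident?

Efficient level: marginal profit ≥ marginal noise damage through level 2, so k* = 2.
With the resident holding the right, the factory must at least compensate total damage at k*: 144 + 265 = 409.

€409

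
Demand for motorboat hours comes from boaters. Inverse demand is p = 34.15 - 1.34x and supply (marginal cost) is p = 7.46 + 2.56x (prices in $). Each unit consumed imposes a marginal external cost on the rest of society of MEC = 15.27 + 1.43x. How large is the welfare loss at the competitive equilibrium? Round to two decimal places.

DWL = $58.89

Market equilibrium (private): 7.46 + 2.56x = 34.15 - 1.34x → x_m = 6.8436.
Social marginal benefit = demand − MEC = 18.88 - 2.77x.
Set SMB = MC: 18.88 - 2.77x = 7.46 + 2.56x → x* = 2.1426.
Between x* and x_m the wedge MC − SMB runs linearly from 0 to MEC(x_m), so the loss is a triangle.
DWL = ½ × 4.7010 × 25.0563 = 58.8948.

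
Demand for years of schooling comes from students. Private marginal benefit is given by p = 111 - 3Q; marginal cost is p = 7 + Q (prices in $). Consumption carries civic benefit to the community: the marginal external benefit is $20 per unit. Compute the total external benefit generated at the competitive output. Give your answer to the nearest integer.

$520

Market equilibrium (private): 7 + Q = 111 - 3Q → Q_m = 26.0000.
Total external benefit = MEB × Q_m = 20 × 26.0000 = 520.0000.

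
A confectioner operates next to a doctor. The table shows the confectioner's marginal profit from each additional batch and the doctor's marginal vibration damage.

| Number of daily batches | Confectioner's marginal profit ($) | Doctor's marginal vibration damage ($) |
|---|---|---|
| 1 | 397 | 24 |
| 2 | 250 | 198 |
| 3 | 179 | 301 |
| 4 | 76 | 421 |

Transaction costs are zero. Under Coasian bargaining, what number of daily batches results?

Bargaining reaches the level where marginal profit last exceeds marginal vibration damage.
That holds through level 2 (250 ≥ 198) but not at 3 (179 < 301).

2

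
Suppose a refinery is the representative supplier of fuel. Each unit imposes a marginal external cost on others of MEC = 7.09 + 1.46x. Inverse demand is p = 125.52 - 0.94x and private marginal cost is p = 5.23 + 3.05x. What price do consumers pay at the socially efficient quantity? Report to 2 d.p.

Social marginal cost = private MC + MEC = 12.32 + 4.51x.
Set SMC = demand: 12.32 + 4.51x = 125.52 - 0.94x → x* = 20.7706.
Consumer price on the demand curve at x*: 125.52 − 0.94×20.7706 = 105.9956.

P = 106.00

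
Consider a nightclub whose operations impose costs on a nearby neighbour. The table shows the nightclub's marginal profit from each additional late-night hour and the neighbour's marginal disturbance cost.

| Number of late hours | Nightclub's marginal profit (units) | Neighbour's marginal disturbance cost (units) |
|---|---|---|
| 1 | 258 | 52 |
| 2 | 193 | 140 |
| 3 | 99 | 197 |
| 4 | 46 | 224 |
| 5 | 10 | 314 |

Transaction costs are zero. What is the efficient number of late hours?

2

Bargaining reaches the level where marginal profit last exceeds marginal disturbance cost.
That holds through level 2 (193 ≥ 140) but not at 3 (99 < 197).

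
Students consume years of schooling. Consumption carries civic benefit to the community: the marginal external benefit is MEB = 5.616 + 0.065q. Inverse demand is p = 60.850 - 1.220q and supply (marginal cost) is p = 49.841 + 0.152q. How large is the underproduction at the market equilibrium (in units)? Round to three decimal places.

4.696 units

Market equilibrium (private): 49.841 + 0.152q = 60.850 - 1.220q → q_m = 8.0241.
Social marginal benefit = demand + MEB = 66.466 - 1.155q.
Set SMB = MC: 66.466 - 1.155q = 49.841 + 0.152q → q* = 12.7200.
Gap = |8.0241 − 12.7200| = 4.6959.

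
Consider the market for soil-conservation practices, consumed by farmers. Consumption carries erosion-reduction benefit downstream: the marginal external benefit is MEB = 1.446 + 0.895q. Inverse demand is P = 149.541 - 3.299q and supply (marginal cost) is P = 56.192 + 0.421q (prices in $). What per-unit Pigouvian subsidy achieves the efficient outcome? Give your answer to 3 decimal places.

subsidy = $31.478 per unit

Social marginal benefit = demand + MEB = 150.987 - 2.404q.
Set SMB = MC: 150.987 - 2.404q = 56.192 + 0.421q → q* = 33.5558.
The Pigouvian subsidy equals MEB at q*: 1.446 + 0.895×33.5558 = 31.4784.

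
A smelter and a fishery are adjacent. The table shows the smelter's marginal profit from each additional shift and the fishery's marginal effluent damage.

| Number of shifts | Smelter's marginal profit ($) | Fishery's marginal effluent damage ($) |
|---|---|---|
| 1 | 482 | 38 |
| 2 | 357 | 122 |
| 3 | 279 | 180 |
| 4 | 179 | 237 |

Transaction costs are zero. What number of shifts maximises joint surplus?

Bargaining reaches the level where marginal profit last exceeds marginal effluent damage.
That holds through level 3 (279 ≥ 180) but not at 4 (179 < 237).

3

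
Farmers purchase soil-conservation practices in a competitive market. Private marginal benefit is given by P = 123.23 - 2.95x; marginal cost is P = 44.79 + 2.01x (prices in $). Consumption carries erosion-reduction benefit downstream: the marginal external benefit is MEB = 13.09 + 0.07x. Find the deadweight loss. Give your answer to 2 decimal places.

DWL = $20.61

Market equilibrium (private): 44.79 + 2.01x = 123.23 - 2.95x → x_m = 15.8145.
Social marginal benefit = demand + MEB = 136.32 - 2.88x.
Set SMB = MC: 136.32 - 2.88x = 44.79 + 2.01x → x* = 18.7178.
The loss is the area between SMB and MC from x* to x_m; with linear curves that's a triangle of height MEB(x_m).
DWL = ½ × 2.9033 × 14.1970 = 20.6091.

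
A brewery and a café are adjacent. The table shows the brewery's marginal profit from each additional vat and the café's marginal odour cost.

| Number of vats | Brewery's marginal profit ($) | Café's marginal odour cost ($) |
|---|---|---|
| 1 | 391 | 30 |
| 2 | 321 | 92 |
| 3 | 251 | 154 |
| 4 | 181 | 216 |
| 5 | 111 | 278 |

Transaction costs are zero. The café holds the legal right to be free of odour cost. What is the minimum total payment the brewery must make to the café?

$276

Efficient level: marginal profit ≥ marginal odour cost through level 3, so k* = 3.
With the café holding the right, the brewery must at least compensate total damage at k*: 30 + 92 + 154 = 276.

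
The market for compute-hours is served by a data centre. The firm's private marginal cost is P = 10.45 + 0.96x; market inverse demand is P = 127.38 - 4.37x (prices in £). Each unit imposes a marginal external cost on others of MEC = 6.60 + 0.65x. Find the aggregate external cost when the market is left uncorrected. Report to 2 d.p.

£301.21

Market equilibrium (private): 10.45 + 0.96x = 127.38 - 4.37x → x_m = 21.9381.
Total external cost = ∫₀^{x_m} (6.60 + 0.65x) dx = 6.60×21.9381 + ½×0.65×21.9381² = 301.2075.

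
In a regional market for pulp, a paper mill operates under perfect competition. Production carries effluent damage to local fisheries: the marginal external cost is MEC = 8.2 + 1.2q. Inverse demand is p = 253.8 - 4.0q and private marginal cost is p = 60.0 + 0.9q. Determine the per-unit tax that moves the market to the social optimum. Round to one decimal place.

tax = 44.7 per unit

Social marginal cost = private MC + MEC = 68.2 + 2.1q.
Set SMC = demand: 68.2 + 2.1q = 253.8 - 4.0q → q* = 30.4262.
The Pigouvian tax equals MEC at q*: 8.2 + 1.2×30.4262 = 44.7114.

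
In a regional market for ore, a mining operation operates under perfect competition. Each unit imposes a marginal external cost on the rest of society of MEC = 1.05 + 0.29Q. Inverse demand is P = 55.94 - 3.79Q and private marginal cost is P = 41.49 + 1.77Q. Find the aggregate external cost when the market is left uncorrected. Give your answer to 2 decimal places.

Market equilibrium (private): 41.49 + 1.77Q = 55.94 - 3.79Q → Q_m = 2.5989.
Total external cost = ∫₀^{Q_m} (1.05 + 0.29Q) dQ = 1.05×2.5989 + ½×0.29×2.5989² = 3.7082.

3.71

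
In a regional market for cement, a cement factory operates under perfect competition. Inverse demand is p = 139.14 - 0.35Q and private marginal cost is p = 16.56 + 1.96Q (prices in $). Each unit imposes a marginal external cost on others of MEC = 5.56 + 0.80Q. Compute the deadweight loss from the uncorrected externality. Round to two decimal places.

Market equilibrium (private): 16.56 + 1.96Q = 139.14 - 0.35Q → Q_m = 53.0649.
Social marginal cost = private MC + MEC = 22.12 + 2.76Q.
Set SMC = demand: 22.12 + 2.76Q = 139.14 - 0.35Q → Q* = 37.6270.
The loss is the area between SMC and demand from Q* to Q_m; with linear curves that's a triangle of height MEC(Q_m).
DWL = ½ × 15.4379 × 48.0119 = 370.6015.

DWL = $370.60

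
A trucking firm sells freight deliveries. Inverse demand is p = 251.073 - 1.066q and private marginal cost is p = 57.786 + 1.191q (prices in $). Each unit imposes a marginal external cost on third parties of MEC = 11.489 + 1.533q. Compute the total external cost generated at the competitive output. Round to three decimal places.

$6605.433

Market equilibrium (private): 57.786 + 1.191q = 251.073 - 1.066q → q_m = 85.6389.
Total external cost = ∫₀^{q_m} (11.489 + 1.533q) dq = 11.489×85.6389 + ½×1.533×85.6389² = 6605.4326.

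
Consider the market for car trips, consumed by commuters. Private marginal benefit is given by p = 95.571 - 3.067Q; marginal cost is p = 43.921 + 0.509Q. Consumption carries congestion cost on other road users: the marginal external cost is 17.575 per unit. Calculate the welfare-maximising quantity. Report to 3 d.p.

Q* = 9.529

Social marginal benefit = demand − MEC = 77.996 - 3.067Q.
Set SMB = MC: 77.996 - 3.067Q = 43.921 + 0.509Q → Q* = 9.5288.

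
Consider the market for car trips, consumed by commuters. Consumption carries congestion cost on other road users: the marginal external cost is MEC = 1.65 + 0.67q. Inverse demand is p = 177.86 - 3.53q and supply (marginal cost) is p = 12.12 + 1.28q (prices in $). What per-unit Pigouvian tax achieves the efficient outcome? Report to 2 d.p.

Social marginal benefit = demand − MEC = 176.21 - 4.20q.
Set SMB = MC: 176.21 - 4.20q = 12.12 + 1.28q → q* = 29.9434.
The Pigouvian tax equals MEC at q*: 1.65 + 0.67×29.9434 = 21.7121.

tax = $21.71 per unit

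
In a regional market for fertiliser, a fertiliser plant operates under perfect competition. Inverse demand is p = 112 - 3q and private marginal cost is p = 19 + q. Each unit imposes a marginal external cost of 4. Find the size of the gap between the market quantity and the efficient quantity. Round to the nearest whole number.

Market equilibrium (private): 19 + q = 112 - 3q → q_m = 23.2500.
Social marginal cost = private MC + MEC = 23 + q.
Set SMC = demand: 23 + q = 112 - 3q → q* = 22.2500.
Gap = |23.2500 − 22.2500| = 1.0000.

1 units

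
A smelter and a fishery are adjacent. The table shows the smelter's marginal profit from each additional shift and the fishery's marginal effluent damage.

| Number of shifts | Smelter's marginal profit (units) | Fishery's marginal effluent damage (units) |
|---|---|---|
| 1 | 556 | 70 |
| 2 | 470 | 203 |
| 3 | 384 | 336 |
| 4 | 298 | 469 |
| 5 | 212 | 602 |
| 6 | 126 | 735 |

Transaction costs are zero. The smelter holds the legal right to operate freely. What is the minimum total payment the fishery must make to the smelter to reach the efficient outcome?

Left alone the smelter would choose level 6 (marginal profit stays positive).
Efficient level: k* = 3 (marginal profit ≥ marginal effluent damage through 3).
The fishery must at least cover the smelter's forgone profit from cutting 6→3: 298 + 212 + 126 = 636.

636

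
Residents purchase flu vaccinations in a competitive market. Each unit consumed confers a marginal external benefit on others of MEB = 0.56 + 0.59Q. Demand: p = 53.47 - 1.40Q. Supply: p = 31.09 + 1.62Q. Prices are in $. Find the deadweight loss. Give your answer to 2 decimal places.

DWL = $5.01

Market equilibrium (private): 31.09 + 1.62Q = 53.47 - 1.40Q → Q_m = 7.4106.
Social marginal benefit = demand + MEB = 54.03 - 0.81Q.
Set SMB = MC: 54.03 - 0.81Q = 31.09 + 1.62Q → Q* = 9.4403.
Between Q* and Q_m the wedge SMB − MC runs linearly from 0 to MEB(Q_m), so the loss is a triangle.
DWL = ½ × 2.0297 × 4.9323 = 5.0055.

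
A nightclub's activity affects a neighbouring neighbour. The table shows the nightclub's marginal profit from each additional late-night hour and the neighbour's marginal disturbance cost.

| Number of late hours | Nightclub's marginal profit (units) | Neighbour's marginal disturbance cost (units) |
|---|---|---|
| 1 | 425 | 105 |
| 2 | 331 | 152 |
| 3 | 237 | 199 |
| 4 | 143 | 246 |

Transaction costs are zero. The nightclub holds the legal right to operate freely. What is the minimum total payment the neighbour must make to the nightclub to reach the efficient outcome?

Left alone the nightclub would choose level 4 (marginal profit stays positive).
Efficient level: k* = 3 (marginal profit ≥ marginal disturbance cost through 3).
The neighbour must at least cover the nightclub's forgone profit from cutting 4→3: 143 = 143.

143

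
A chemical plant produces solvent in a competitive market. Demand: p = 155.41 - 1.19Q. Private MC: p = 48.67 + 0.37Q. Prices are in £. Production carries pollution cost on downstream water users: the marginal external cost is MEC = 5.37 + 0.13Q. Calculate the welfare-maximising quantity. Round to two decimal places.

Q* = 59.98

Social marginal cost = private MC + MEC = 54.04 + 0.50Q.
Set SMC = demand: 54.04 + 0.50Q = 155.41 - 1.19Q → Q* = 59.9822.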